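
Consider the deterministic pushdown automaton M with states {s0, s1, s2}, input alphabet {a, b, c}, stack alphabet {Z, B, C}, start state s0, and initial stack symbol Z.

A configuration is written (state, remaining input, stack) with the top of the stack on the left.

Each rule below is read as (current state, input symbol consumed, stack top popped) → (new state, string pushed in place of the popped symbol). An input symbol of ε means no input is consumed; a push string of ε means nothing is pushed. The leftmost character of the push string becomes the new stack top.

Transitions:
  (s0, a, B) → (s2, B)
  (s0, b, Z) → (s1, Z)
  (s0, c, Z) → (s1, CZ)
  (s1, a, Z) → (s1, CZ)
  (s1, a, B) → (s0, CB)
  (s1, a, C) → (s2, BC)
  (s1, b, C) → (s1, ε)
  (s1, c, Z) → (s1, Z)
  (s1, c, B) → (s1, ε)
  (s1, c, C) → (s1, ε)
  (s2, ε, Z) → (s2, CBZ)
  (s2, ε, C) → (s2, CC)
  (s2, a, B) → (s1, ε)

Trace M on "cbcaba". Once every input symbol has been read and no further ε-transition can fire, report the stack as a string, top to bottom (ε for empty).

(s0, cbcaba, Z)
  read c, top Z: go to s1, push CZ → (s1, bcaba, CZ)
  read b, top C: go to s1, push ε → (s1, caba, Z)
  read c, top Z: go to s1, push Z → (s1, aba, Z)
  read a, top Z: go to s1, push CZ → (s1, ba, CZ)
  read b, top C: go to s1, push ε → (s1, a, Z)
  read a, top Z: go to s1, push CZ → (s1, ε, CZ)
All input consumed in state s1 with stack CZ.

CZ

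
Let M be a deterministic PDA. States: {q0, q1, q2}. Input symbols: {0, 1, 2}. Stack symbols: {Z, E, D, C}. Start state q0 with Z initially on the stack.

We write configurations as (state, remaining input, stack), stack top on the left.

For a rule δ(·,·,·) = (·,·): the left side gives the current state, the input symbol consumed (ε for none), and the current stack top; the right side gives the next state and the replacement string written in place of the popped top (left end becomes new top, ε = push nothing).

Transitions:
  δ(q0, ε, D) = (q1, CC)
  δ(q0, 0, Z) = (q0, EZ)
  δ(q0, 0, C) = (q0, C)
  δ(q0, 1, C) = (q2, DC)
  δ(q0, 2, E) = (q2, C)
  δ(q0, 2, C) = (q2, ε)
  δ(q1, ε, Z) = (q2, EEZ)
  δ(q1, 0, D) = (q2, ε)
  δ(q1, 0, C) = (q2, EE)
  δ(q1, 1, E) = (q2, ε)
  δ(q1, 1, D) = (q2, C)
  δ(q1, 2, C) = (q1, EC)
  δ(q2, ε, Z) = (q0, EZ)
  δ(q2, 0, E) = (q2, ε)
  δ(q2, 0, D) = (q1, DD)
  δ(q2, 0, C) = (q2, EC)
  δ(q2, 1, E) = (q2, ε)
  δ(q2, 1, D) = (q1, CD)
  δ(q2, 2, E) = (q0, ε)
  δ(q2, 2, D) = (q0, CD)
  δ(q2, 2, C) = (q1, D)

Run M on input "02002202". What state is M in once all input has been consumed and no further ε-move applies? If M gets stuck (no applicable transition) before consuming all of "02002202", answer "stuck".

(q0, 02002202, Z)
  read 0, top Z: go to q0, push EZ → (q0, 2002202, EZ)
  read 2, top E: go to q2, push C → (q2, 002202, CZ)
  read 0, top C: go to q2, push EC → (q2, 02202, ECZ)
  read 0, top E: go to q2, push ε → (q2, 2202, CZ)
  read 2, top C: go to q1, push D → (q1, 202, DZ)
No transition for (q1, 2, top D); M blocks with input 202 remaining.

stuck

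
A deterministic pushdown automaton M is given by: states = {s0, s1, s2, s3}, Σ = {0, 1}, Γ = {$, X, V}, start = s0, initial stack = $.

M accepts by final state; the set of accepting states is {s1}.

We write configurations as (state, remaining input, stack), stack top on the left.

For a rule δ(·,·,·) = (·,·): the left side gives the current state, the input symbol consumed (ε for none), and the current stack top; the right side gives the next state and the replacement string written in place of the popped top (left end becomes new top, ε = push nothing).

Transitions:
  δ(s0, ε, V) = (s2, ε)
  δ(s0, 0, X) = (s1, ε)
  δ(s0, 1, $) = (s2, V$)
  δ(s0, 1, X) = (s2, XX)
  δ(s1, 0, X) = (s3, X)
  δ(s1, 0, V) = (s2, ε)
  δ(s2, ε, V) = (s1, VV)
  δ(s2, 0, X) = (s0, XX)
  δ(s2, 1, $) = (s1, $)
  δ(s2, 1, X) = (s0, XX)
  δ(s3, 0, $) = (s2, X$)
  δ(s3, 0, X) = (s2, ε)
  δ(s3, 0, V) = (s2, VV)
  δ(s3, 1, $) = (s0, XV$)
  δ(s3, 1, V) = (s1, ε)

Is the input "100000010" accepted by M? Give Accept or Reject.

(s0, 100000010, $) ⊢ (s2, 00000010, V$) ⊢ (s1, 00000010, VV$) ⊢ (s2, 0000010, V$) ⊢ (s1, 0000010, VV$) ⊢ (s2, 000010, V$) ⊢ (s1, 000010, VV$) ⊢ (s2, 00010, V$) ⊢ (s1, 00010, VV$) ⊢ (s2, 0010, V$) ⊢ (s1, 0010, VV$) ⊢ (s2, 010, V$) ⊢ (s1, 010, VV$) ⊢ (s2, 10, V$) ⊢ (s1, 10, VV$)
No transition applies at (s1, 10, VV$); input not fully consumed.

Reject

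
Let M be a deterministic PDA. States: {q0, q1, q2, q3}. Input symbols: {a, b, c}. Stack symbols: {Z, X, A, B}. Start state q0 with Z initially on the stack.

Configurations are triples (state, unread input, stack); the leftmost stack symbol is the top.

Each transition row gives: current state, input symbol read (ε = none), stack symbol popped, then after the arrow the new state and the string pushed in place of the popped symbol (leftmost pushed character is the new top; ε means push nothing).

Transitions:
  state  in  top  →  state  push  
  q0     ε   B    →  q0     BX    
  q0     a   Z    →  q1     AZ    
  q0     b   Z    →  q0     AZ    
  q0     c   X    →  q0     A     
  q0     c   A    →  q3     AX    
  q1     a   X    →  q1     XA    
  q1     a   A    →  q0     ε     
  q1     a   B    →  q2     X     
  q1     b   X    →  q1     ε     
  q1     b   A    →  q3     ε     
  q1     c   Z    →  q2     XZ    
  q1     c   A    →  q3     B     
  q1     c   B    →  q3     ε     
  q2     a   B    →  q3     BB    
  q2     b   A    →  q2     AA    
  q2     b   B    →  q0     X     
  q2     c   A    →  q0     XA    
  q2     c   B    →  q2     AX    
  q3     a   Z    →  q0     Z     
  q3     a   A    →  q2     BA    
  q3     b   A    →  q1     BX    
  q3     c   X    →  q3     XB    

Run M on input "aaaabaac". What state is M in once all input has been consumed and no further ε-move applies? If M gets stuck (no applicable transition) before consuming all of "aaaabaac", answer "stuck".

(q0, aaaabaac, Z) ⊢ (q1, aaabaac, AZ) ⊢ (q0, aabaac, Z) ⊢ (q1, abaac, AZ) ⊢ (q0, baac, Z) ⊢ (q0, aac, AZ)
No transition for (q0, a, top A); M blocks with input aac remaining.

stuck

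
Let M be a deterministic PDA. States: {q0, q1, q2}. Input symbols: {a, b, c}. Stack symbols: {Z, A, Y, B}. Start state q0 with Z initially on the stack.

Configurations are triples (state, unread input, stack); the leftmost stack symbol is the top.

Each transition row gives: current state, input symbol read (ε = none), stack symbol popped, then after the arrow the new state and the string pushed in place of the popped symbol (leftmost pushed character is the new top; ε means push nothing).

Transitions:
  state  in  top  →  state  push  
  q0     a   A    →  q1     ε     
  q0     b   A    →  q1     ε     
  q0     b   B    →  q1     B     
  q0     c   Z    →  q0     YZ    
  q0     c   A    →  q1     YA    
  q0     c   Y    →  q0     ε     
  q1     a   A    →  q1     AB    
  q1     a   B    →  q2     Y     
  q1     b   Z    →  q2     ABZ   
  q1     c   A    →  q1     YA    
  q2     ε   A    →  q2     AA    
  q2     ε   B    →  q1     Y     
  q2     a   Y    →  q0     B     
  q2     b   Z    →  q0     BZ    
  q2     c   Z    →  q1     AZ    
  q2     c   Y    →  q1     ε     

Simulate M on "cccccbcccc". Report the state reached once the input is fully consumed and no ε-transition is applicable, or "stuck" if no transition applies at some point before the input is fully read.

stuck

(q0, cccccbcccc, Z) ⊢ (q0, ccccbcccc, YZ) ⊢ (q0, cccbcccc, Z) ⊢ (q0, ccbcccc, YZ) ⊢ (q0, cbcccc, Z) ⊢ (q0, bcccc, YZ)
No transition for (q0, b, top Y); M blocks with input bcccc remaining.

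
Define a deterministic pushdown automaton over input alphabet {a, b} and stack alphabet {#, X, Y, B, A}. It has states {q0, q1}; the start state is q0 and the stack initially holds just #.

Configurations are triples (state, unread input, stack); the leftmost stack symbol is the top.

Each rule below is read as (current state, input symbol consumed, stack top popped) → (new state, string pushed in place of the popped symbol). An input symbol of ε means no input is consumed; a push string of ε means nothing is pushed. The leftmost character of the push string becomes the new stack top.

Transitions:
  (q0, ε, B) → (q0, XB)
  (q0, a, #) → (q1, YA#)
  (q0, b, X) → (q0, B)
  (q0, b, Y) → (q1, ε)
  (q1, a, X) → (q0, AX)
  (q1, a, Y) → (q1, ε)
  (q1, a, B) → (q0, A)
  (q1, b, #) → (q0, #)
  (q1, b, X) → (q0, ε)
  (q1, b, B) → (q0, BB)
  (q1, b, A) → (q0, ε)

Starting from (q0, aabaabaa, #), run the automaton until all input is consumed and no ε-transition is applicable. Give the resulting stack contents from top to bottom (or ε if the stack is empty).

A#

(q0, aabaabaa, #) ⊢ (q1, abaabaa, YA#) ⊢ (q1, baabaa, A#) ⊢ (q0, aabaa, #) ⊢ (q1, abaa, YA#) ⊢ (q1, baa, A#) ⊢ (q0, aa, #) ⊢ (q1, a, YA#) ⊢ (q1, ε, A#)
All input consumed in state q1 with stack A#.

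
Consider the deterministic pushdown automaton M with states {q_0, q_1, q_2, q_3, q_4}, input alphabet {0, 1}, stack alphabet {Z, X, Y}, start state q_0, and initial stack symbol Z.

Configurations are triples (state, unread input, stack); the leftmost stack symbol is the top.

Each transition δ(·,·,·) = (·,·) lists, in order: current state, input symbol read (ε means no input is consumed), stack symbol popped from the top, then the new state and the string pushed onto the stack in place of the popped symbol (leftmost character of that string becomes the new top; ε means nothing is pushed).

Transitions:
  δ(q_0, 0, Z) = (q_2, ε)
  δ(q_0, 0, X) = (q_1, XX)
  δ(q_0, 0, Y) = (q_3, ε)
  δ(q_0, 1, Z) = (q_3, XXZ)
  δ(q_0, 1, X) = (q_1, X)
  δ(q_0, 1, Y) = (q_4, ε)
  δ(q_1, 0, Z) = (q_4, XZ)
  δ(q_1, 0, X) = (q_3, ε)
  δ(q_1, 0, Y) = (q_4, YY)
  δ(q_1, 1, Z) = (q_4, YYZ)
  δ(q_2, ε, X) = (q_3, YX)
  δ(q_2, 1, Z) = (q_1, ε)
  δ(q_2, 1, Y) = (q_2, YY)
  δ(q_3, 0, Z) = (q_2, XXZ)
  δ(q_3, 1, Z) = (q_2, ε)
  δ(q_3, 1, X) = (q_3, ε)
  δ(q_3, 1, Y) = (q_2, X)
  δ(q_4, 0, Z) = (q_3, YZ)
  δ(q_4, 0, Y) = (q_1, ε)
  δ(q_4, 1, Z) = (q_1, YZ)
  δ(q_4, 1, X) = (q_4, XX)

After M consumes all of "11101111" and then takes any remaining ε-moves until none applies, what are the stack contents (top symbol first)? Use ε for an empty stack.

YXXXXXXZ

(q_0, 11101111, Z)
  read 1, top Z: go to q_3, push XXZ → (q_3, 1101111, XXZ)
  read 1, top X: go to q_3, push ε → (q_3, 101111, XZ)
  read 1, top X: go to q_3, push ε → (q_3, 01111, Z)
  read 0, top Z: go to q_2, push XXZ → (q_2, 1111, XXZ)
  ε-move, top X: go to q_3, push YX → (q_3, 1111, YXXZ)
  read 1, top Y: go to q_2, push X → (q_2, 111, XXXZ)
  ε-move, top X: go to q_3, push YX → (q_3, 111, YXXXZ)
  read 1, top Y: go to q_2, push X → (q_2, 11, XXXXZ)
  ε-move, top X: go to q_3, push YX → (q_3, 11, YXXXXZ)
  read 1, top Y: go to q_2, push X → (q_2, 1, XXXXXZ)
  ε-move, top X: go to q_3, push YX → (q_3, 1, YXXXXXZ)
  read 1, top Y: go to q_2, push X → (q_2, ε, XXXXXXZ)
  ε-move, top X: go to q_3, push YX → (q_3, ε, YXXXXXXZ)
All input consumed in state q_3 with stack YXXXXXXZ.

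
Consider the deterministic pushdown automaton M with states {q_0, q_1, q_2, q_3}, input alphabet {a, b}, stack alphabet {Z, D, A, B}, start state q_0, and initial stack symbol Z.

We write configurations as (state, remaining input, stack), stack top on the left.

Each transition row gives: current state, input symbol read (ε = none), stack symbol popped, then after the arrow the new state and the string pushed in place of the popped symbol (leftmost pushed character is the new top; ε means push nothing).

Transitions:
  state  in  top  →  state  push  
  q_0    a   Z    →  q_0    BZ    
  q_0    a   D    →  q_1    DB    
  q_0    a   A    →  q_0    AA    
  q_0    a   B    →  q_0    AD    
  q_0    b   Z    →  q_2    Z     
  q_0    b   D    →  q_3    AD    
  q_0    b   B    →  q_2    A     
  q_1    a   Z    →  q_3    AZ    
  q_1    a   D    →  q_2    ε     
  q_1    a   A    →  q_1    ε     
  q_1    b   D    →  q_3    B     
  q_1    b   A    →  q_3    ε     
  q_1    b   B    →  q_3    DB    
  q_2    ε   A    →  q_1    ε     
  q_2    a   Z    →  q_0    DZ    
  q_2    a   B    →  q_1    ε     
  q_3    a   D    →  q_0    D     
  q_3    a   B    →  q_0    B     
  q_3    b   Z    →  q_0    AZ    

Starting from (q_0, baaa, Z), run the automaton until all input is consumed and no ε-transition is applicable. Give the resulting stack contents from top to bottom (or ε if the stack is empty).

BZ

(q_0, baaa, Z)
  read b, top Z: go to q_2, push Z → (q_2, aaa, Z)
  read a, top Z: go to q_0, push DZ → (q_0, aa, DZ)
  read a, top D: go to q_1, push DB → (q_1, a, DBZ)
  read a, top D: go to q_2, push ε → (q_2, ε, BZ)
All input consumed in state q_2 with stack BZ.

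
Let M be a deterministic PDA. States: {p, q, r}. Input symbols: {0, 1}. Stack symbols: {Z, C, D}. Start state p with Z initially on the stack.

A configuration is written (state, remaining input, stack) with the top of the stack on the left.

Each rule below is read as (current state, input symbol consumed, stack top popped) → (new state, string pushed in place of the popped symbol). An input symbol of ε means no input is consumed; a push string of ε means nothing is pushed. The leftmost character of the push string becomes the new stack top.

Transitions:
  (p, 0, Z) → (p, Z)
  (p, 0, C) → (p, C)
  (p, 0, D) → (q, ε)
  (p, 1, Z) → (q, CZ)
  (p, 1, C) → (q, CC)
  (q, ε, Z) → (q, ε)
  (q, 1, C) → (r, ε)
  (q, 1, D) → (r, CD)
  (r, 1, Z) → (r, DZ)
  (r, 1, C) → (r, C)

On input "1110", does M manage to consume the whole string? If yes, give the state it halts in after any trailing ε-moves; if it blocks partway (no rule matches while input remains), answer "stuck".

(p, 1110, Z) ⊢ (q, 110, CZ) ⊢ (r, 10, Z) ⊢ (r, 0, DZ)
No transition for (r, 0, top D); M blocks with input 0 remaining.

stuck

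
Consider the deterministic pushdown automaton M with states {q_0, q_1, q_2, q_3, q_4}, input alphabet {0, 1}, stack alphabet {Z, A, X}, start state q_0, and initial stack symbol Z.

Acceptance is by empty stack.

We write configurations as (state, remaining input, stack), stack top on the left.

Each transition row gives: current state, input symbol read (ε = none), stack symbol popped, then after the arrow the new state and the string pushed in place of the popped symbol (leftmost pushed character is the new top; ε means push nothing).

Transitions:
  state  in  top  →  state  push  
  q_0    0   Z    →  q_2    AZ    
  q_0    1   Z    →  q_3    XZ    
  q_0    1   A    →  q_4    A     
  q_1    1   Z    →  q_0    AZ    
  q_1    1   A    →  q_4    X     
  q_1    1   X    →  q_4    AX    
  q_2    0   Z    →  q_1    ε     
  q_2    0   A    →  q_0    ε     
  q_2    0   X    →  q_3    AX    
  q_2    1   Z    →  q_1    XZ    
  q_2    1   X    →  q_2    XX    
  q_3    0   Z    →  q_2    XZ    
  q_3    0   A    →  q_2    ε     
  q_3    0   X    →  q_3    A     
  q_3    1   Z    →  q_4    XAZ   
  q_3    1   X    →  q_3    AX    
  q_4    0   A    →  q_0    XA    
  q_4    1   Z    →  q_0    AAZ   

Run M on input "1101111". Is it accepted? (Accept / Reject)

(q_0, 1101111, Z)
  read 1, top Z: go to q_3, push XZ → (q_3, 101111, XZ)
  read 1, top X: go to q_3, push AX → (q_3, 01111, AXZ)
  read 0, top A: go to q_2, push ε → (q_2, 1111, XZ)
  read 1, top X: go to q_2, push XX → (q_2, 111, XXZ)
  read 1, top X: go to q_2, push XX → (q_2, 11, XXXZ)
  read 1, top X: go to q_2, push XX → (q_2, 1, XXXXZ)
  read 1, top X: go to q_2, push XX → (q_2, ε, XXXXXZ)
All input consumed; stack is XXXXXZ, not empty, and no further ε-move applies.

Reject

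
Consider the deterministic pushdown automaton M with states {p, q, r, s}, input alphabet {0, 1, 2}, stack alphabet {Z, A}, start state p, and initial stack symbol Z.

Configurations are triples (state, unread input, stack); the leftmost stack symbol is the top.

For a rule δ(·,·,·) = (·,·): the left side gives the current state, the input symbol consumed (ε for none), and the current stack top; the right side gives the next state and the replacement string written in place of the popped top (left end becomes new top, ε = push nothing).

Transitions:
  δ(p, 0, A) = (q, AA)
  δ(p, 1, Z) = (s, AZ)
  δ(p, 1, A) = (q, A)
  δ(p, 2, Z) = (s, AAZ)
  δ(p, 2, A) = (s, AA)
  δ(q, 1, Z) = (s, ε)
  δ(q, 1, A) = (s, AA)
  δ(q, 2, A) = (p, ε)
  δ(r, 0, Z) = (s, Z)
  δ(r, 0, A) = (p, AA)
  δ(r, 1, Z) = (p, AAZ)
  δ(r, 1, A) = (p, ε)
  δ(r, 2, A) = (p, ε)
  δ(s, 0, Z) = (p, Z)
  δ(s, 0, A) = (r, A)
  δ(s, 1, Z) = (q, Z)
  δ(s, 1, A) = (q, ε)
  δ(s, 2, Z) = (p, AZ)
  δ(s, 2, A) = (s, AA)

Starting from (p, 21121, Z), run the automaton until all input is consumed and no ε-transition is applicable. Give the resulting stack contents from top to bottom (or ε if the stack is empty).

AAZ

(p, 21121, Z)
  read 2, top Z: go to s, push AAZ → (s, 1121, AAZ)
  read 1, top A: go to q, push ε → (q, 121, AZ)
  read 1, top A: go to s, push AA → (s, 21, AAZ)
  read 2, top A: go to s, push AA → (s, 1, AAAZ)
  read 1, top A: go to q, push ε → (q, ε, AAZ)
All input consumed in state q with stack AAZ.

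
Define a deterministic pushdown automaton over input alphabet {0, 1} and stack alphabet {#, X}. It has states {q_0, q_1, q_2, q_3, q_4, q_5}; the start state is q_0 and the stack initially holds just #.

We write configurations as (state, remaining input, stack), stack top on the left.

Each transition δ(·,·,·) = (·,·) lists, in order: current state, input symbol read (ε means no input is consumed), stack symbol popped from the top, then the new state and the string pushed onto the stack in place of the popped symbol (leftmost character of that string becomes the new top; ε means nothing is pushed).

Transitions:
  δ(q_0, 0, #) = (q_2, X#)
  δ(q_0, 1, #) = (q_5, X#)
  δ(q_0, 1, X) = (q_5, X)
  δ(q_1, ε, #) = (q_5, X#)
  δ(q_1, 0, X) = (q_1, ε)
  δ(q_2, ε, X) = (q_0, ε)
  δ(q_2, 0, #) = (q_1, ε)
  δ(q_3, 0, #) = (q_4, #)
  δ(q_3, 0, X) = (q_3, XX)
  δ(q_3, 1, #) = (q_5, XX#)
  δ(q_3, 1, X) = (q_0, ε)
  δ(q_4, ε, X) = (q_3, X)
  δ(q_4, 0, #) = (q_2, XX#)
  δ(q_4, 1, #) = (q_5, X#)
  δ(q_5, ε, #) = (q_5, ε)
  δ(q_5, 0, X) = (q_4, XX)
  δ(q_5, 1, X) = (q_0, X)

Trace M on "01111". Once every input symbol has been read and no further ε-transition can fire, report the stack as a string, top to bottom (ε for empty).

(q_0, 01111, #)
  read 0, top #: go to q_2, push X# → (q_2, 1111, X#)
  ε-move, top X: go to q_0, push ε → (q_0, 1111, #)
  read 1, top #: go to q_5, push X# → (q_5, 111, X#)
  read 1, top X: go to q_0, push X → (q_0, 11, X#)
  read 1, top X: go to q_5, push X → (q_5, 1, X#)
  read 1, top X: go to q_0, push X → (q_0, ε, X#)
All input consumed in state q_0 with stack X#.

X#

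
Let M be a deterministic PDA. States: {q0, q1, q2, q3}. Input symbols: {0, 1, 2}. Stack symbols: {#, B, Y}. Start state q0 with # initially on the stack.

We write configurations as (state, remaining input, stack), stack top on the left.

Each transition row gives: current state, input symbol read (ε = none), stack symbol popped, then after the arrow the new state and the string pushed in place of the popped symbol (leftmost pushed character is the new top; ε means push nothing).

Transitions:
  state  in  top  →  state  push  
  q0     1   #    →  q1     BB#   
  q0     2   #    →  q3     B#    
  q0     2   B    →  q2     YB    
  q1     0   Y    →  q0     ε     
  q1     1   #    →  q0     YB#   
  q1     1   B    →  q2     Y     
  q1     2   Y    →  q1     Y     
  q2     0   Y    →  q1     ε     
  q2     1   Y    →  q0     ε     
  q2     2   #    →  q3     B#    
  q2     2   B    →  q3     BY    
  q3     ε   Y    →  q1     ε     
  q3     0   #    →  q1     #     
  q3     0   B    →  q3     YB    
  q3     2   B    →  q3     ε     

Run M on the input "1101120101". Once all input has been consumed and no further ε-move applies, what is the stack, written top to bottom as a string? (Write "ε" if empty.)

YB#

(q0, 1101120101, #)
  read 1, top #: go to q1, push BB# → (q1, 101120101, BB#)
  read 1, top B: go to q2, push Y → (q2, 01120101, YB#)
  read 0, top Y: go to q1, push ε → (q1, 1120101, B#)
  read 1, top B: go to q2, push Y → (q2, 120101, Y#)
  read 1, top Y: go to q0, push ε → (q0, 20101, #)
  read 2, top #: go to q3, push B# → (q3, 0101, B#)
  read 0, top B: go to q3, push YB → (q3, 101, YB#)
  ε-move, top Y: go to q1, push ε → (q1, 101, B#)
  read 1, top B: go to q2, push Y → (q2, 01, Y#)
  read 0, top Y: go to q1, push ε → (q1, 1, #)
  read 1, top #: go to q0, push YB# → (q0, ε, YB#)
All input consumed in state q0 with stack YB#.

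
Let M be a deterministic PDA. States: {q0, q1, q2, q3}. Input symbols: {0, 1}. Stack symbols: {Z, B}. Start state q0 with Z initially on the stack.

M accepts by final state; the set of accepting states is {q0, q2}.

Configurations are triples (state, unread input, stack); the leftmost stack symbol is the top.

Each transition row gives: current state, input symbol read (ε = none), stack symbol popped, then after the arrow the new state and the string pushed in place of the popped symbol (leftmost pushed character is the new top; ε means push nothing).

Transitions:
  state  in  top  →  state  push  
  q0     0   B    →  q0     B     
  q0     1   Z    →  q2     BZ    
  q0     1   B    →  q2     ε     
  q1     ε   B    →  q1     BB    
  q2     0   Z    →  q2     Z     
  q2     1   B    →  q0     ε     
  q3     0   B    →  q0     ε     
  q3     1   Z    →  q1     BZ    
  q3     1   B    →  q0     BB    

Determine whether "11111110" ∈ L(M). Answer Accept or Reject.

Reject

(q0, 11111110, Z)
  read 1, top Z: go to q2, push BZ → (q2, 1111110, BZ)
  read 1, top B: go to q0, push ε → (q0, 111110, Z)
  read 1, top Z: go to q2, push BZ → (q2, 11110, BZ)
  read 1, top B: go to q0, push ε → (q0, 1110, Z)
  read 1, top Z: go to q2, push BZ → (q2, 110, BZ)
  read 1, top B: go to q0, push ε → (q0, 10, Z)
  read 1, top Z: go to q2, push BZ → (q2, 0, BZ)
No transition applies at (q2, 0, BZ); input not fully consumed.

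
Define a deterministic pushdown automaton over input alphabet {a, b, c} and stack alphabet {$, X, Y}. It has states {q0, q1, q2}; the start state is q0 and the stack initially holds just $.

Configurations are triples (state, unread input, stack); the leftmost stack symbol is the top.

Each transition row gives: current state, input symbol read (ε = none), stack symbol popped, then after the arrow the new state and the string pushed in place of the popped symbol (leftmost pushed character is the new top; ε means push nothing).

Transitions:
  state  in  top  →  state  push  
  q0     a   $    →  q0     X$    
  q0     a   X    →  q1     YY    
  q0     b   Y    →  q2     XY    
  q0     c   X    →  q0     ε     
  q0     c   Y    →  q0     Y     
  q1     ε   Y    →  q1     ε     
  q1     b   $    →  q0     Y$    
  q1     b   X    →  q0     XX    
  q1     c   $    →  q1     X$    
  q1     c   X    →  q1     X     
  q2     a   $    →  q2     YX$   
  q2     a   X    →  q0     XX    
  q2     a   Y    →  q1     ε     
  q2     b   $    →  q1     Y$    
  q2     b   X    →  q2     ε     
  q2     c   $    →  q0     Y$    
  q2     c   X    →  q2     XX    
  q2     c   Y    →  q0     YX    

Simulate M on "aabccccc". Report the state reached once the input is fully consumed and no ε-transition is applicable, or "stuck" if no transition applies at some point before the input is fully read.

(q0, aabccccc, $)
  read a, top $: go to q0, push X$ → (q0, abccccc, X$)
  read a, top X: go to q1, push YY → (q1, bccccc, YY$)
  ε-move, top Y: go to q1, push ε → (q1, bccccc, Y$)
  ε-move, top Y: go to q1, push ε → (q1, bccccc, $)
  read b, top $: go to q0, push Y$ → (q0, ccccc, Y$)
  read c, top Y: go to q0, push Y → (q0, cccc, Y$)
  read c, top Y: go to q0, push Y → (q0, ccc, Y$)
  read c, top Y: go to q0, push Y → (q0, cc, Y$)
  read c, top Y: go to q0, push Y → (q0, c, Y$)
  read c, top Y: go to q0, push Y → (q0, ε, Y$)
All input consumed; M is in state q0.

q0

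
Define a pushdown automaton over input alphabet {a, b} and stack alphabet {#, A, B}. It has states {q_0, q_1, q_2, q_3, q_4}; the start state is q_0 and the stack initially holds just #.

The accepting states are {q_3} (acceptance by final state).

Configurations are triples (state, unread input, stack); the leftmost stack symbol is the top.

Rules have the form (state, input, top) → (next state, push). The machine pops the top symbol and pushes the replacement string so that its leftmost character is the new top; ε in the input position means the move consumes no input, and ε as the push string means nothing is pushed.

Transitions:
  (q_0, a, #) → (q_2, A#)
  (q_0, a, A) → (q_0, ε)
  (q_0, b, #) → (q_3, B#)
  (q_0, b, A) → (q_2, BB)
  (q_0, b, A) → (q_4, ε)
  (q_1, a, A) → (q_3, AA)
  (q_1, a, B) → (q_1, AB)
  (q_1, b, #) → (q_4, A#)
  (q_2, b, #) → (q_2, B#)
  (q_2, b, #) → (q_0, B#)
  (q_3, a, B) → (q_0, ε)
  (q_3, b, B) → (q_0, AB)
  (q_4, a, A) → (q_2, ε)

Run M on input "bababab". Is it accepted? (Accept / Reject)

Accept

One accepting computation: (q_0, bababab, #) ⊢ (q_3, ababab, B#) ⊢ (q_0, babab, #) ⊢ (q_3, abab, B#) ⊢ (q_0, bab, #) ⊢ (q_3, ab, B#) ⊢ (q_0, b, #) ⊢ (q_3, ε, B#)
All input consumed and state q_3 ∈ F.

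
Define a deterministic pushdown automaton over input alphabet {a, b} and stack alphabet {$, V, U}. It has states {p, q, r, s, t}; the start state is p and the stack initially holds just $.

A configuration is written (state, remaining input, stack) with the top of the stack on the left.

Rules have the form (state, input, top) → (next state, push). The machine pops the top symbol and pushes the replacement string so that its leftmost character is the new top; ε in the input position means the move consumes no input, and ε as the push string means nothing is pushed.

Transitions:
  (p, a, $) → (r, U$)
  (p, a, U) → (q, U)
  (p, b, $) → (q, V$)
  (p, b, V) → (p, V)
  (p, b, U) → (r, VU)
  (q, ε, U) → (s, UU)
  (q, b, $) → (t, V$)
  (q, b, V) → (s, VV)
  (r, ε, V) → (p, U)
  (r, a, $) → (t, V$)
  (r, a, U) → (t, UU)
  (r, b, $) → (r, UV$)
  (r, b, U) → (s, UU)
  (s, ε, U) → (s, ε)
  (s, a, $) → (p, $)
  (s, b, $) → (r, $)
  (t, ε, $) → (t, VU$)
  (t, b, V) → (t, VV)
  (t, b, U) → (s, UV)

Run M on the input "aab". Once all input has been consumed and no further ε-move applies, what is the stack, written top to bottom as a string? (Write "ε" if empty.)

VU$

(p, aab, $)
  read a, top $: go to r, push U$ → (r, ab, U$)
  read a, top U: go to t, push UU → (t, b, UU$)
  read b, top U: go to s, push UV → (s, ε, UVU$)
  ε-move, top U: go to s, push ε → (s, ε, VU$)
All input consumed in state s with stack VU$.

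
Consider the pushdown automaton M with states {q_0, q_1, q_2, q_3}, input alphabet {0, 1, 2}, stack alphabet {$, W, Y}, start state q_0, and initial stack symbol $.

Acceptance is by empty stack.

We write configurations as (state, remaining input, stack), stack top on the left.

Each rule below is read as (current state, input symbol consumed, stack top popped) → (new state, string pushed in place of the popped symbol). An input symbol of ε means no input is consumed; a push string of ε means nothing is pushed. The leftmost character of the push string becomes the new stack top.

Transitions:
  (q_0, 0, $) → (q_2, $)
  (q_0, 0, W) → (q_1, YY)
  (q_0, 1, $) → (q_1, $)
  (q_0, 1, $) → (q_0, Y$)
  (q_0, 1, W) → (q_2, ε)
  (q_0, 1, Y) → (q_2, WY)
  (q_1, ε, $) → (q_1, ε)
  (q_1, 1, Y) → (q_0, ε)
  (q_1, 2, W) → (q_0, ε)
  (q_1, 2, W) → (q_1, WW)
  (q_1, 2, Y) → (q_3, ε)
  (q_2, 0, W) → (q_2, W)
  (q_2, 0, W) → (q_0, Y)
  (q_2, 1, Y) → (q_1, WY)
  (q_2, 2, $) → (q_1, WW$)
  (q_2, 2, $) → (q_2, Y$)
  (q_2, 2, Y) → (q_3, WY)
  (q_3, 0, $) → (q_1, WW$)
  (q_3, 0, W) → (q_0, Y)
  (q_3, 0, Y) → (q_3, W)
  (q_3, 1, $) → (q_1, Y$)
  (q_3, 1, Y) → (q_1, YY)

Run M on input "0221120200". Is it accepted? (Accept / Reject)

No computation consumes all input and empties the stack.

Reject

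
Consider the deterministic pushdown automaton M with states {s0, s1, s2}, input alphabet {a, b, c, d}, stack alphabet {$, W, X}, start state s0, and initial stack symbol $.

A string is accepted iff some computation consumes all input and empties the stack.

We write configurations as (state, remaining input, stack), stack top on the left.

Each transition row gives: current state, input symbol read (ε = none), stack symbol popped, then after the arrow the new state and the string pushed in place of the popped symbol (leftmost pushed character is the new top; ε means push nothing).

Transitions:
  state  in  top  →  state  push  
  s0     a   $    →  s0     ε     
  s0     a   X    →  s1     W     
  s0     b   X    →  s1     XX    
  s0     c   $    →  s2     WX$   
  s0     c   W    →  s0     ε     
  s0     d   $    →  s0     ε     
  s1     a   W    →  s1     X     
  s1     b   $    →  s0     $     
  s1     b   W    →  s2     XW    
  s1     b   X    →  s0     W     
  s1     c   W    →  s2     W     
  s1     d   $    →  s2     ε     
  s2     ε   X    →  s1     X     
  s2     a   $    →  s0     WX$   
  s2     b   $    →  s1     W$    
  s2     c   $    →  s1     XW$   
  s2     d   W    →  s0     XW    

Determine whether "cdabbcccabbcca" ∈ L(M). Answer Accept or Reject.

(s0, cdabbcccabbcca, $)
  read c, top $: go to s2, push WX$ → (s2, dabbcccabbcca, WX$)
  read d, top W: go to s0, push XW → (s0, abbcccabbcca, XWX$)
  read a, top X: go to s1, push W → (s1, bbcccabbcca, WWX$)
  read b, top W: go to s2, push XW → (s2, bcccabbcca, XWWX$)
  ε-move, top X: go to s1, push X → (s1, bcccabbcca, XWWX$)
  read b, top X: go to s0, push W → (s0, cccabbcca, WWWX$)
  read c, top W: go to s0, push ε → (s0, ccabbcca, WWX$)
  read c, top W: go to s0, push ε → (s0, cabbcca, WX$)
  read c, top W: go to s0, push ε → (s0, abbcca, X$)
  read a, top X: go to s1, push W → (s1, bbcca, W$)
  read b, top W: go to s2, push XW → (s2, bcca, XW$)
  ε-move, top X: go to s1, push X → (s1, bcca, XW$)
  read b, top X: go to s0, push W → (s0, cca, WW$)
  read c, top W: go to s0, push ε → (s0, ca, W$)
  read c, top W: go to s0, push ε → (s0, a, $)
  read a, top $: go to s0, push ε → (s0, ε, ε)
All input consumed and the stack is empty.

Accept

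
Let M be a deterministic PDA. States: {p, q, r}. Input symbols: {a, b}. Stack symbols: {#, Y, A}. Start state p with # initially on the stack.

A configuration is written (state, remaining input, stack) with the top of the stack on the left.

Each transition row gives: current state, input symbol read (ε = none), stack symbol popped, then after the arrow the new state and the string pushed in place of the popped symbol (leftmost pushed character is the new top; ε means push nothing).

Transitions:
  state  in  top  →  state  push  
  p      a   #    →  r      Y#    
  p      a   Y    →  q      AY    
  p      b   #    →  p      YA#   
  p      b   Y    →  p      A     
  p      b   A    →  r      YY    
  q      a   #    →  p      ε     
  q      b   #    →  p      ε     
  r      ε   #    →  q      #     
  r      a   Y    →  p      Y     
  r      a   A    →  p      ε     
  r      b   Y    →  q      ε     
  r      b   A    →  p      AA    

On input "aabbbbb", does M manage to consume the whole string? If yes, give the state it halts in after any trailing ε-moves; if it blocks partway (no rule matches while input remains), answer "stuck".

(p, aabbbbb, #)
  read a, top #: go to r, push Y# → (r, abbbbb, Y#)
  read a, top Y: go to p, push Y → (p, bbbbb, Y#)
  read b, top Y: go to p, push A → (p, bbbb, A#)
  read b, top A: go to r, push YY → (r, bbb, YY#)
  read b, top Y: go to q, push ε → (q, bb, Y#)
No transition for (q, b, top Y); M blocks with input bb remaining.

stuck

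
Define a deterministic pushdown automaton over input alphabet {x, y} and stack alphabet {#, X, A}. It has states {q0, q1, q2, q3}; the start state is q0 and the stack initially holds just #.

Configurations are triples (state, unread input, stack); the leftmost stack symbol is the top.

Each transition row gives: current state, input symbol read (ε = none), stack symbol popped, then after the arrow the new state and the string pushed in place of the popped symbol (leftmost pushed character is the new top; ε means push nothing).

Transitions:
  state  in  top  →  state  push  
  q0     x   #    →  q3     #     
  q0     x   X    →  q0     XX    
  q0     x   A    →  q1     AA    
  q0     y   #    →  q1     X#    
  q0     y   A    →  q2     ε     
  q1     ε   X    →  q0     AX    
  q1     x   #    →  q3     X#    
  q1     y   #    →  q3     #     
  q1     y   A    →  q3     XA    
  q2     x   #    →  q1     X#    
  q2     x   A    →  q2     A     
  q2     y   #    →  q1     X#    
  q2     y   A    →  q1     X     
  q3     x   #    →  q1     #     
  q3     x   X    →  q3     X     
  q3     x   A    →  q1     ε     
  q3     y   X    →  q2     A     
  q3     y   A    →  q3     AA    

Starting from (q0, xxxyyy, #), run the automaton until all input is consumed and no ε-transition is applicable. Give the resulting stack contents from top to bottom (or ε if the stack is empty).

(q0, xxxyyy, #) ⊢ (q3, xxyyy, #) ⊢ (q1, xyyy, #) ⊢ (q3, yyy, X#) ⊢ (q2, yy, A#) ⊢ (q1, y, X#) ⊢ (q0, y, AX#) ⊢ (q2, ε, X#)
All input consumed in state q2 with stack X#.

X#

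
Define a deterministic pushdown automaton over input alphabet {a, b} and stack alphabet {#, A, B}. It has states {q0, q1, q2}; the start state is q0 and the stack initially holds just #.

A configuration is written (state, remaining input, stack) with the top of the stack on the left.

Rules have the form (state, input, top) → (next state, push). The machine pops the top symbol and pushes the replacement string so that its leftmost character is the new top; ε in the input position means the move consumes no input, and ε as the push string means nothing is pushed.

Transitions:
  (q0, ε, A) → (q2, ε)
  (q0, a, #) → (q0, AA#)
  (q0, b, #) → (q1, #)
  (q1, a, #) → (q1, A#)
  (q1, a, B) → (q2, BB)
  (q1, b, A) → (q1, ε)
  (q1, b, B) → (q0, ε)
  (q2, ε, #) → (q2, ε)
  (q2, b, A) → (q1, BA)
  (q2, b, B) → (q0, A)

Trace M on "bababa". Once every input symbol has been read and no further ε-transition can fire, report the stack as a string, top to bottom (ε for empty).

A#

(q0, bababa, #)
  read b, top #: go to q1, push # → (q1, ababa, #)
  read a, top #: go to q1, push A# → (q1, baba, A#)
  read b, top A: go to q1, push ε → (q1, aba, #)
  read a, top #: go to q1, push A# → (q1, ba, A#)
  read b, top A: go to q1, push ε → (q1, a, #)
  read a, top #: go to q1, push A# → (q1, ε, A#)
All input consumed in state q1 with stack A#.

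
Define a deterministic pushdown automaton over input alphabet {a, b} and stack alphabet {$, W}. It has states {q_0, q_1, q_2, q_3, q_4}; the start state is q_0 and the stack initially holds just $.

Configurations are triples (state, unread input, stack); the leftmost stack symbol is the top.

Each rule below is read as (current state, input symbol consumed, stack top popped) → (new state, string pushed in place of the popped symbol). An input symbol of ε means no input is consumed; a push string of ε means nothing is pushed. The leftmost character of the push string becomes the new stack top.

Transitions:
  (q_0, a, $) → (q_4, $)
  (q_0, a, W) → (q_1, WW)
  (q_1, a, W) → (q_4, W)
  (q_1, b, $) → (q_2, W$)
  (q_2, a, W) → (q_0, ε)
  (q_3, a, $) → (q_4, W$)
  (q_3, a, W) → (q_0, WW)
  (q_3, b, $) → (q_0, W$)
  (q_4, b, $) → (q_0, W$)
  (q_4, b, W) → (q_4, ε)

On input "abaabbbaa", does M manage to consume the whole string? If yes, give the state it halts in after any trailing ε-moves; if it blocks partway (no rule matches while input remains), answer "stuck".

q_4

(q_0, abaabbbaa, $)
  read a, top $: go to q_4, push $ → (q_4, baabbbaa, $)
  read b, top $: go to q_0, push W$ → (q_0, aabbbaa, W$)
  read a, top W: go to q_1, push WW → (q_1, abbbaa, WW$)
  read a, top W: go to q_4, push W → (q_4, bbbaa, WW$)
  read b, top W: go to q_4, push ε → (q_4, bbaa, W$)
  read b, top W: go to q_4, push ε → (q_4, baa, $)
  read b, top $: go to q_0, push W$ → (q_0, aa, W$)
  read a, top W: go to q_1, push WW → (q_1, a, WW$)
  read a, top W: go to q_4, push W → (q_4, ε, WW$)
All input consumed; M is in state q_4.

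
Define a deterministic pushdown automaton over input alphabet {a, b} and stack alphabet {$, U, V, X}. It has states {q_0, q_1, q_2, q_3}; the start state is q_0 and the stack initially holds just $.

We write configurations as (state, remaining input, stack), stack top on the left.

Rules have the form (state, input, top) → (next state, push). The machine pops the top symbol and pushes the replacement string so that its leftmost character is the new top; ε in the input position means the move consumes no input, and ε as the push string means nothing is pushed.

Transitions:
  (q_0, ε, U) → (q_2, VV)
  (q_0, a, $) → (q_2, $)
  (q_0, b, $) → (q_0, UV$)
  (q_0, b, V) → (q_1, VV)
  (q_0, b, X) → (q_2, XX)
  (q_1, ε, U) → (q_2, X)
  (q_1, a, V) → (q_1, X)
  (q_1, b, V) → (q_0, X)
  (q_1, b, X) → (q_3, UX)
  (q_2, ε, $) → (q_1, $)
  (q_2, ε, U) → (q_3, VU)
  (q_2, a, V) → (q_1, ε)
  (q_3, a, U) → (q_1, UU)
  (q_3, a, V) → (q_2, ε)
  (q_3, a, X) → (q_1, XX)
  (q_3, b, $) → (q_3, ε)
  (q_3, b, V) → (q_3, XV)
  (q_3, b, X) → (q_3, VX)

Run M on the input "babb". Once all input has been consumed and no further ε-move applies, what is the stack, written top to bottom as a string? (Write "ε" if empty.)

XXV$

(q_0, babb, $)
  read b, top $: go to q_0, push UV$ → (q_0, abb, UV$)
  ε-move, top U: go to q_2, push VV → (q_2, abb, VVV$)
  read a, top V: go to q_1, push ε → (q_1, bb, VV$)
  read b, top V: go to q_0, push X → (q_0, b, XV$)
  read b, top X: go to q_2, push XX → (q_2, ε, XXV$)
All input consumed in state q_2 with stack XXV$.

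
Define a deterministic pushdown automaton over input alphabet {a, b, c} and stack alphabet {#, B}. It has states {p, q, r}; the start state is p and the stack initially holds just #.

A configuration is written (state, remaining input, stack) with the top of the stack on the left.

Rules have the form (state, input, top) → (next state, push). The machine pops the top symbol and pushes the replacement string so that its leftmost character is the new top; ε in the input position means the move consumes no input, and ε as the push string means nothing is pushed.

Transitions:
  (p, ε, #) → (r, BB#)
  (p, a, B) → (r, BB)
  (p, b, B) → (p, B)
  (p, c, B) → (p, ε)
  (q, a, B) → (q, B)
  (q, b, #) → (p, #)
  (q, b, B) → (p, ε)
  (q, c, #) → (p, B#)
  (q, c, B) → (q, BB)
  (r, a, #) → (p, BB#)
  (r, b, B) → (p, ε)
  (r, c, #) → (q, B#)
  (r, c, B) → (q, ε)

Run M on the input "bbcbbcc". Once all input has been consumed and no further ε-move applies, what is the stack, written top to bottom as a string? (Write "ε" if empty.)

B#

(p, bbcbbcc, #)
  ε-move, top #: go to r, push BB# → (r, bbcbbcc, BB#)
  read b, top B: go to p, push ε → (p, bcbbcc, B#)
  read b, top B: go to p, push B → (p, cbbcc, B#)
  read c, top B: go to p, push ε → (p, bbcc, #)
  ε-move, top #: go to r, push BB# → (r, bbcc, BB#)
  read b, top B: go to p, push ε → (p, bcc, B#)
  read b, top B: go to p, push B → (p, cc, B#)
  read c, top B: go to p, push ε → (p, c, #)
  ε-move, top #: go to r, push BB# → (r, c, BB#)
  read c, top B: go to q, push ε → (q, ε, B#)
All input consumed in state q with stack B#.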